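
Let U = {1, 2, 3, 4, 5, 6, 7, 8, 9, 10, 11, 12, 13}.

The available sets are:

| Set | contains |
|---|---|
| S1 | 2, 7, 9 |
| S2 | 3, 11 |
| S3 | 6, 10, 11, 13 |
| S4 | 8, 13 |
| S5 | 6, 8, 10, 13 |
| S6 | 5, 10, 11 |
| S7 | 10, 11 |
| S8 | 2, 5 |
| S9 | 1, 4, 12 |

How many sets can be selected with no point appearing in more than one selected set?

4

S1, S4, S7, S9 are pairwise disjoint (S1={2,7,9}; S4={8,13}; S7={10,11}; S9={1,4,12}).
Every remaining set overlaps one of these, and no 5 of the listed sets are pairwise disjoint, so 4 is the maximum.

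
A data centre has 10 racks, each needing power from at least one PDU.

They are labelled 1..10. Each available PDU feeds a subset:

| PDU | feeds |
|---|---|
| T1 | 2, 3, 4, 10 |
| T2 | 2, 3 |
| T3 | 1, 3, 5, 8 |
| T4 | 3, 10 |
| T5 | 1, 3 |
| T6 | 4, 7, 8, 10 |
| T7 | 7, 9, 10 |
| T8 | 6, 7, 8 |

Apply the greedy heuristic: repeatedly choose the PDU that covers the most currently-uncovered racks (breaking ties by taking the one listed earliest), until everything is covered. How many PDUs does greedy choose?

4

Greedy: pick T1 (covers 4 new) → pick T3 (covers 3 new) → pick T7 (covers 2 new) → pick T8 (covers 1 new). Total picks: 4.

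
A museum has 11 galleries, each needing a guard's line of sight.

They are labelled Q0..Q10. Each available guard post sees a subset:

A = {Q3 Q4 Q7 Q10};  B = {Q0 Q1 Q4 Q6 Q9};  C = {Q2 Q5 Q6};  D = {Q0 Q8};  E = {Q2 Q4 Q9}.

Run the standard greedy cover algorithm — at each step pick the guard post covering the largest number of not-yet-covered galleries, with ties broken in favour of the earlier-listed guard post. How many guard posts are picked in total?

4

Greedy: pick B (covers 5 new) → pick A (covers 3 new) → pick C (covers 2 new) → pick D (covers 1 new). Total picks: 4.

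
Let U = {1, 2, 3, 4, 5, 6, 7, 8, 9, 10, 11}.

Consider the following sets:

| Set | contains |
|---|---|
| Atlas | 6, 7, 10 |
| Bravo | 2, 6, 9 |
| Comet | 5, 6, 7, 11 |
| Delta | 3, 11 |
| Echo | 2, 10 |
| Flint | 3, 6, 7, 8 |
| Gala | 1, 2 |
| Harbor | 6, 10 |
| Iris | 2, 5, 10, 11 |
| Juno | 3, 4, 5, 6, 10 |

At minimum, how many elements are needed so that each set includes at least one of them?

3

Take H = {2, 6, 11}. Each listed set contains at least one of these, so H is a hitting set of size 3.
The sets Delta, Gala, Harbor are pairwise disjoint, so any hitting set needs a separate element for each — at least 3. Hence 3 is optimal.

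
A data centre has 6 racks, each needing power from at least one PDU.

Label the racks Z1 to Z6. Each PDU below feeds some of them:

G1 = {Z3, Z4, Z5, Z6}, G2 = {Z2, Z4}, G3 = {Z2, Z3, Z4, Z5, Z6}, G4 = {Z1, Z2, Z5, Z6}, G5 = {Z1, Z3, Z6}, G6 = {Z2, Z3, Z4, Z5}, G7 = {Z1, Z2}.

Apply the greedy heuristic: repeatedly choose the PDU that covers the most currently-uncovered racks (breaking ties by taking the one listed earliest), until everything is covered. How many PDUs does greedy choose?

Greedy: pick G3 (covers 5 new) → pick G4 (covers 1 new). Total picks: 2.

2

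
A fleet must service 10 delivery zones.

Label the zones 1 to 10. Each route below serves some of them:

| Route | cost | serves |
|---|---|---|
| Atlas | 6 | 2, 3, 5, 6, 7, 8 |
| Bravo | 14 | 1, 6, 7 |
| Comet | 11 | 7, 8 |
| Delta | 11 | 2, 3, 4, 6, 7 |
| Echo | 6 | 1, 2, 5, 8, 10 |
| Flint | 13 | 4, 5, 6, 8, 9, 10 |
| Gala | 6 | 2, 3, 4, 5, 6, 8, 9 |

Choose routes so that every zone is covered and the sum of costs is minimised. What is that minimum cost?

Atlas, Echo, Gala together cover every zone (Atlas ∪ Echo ∪ Gala = {1, 2, 3, 4, 5, 6, 7, 8, 9, 10}); total cost 6 + 6 + 6 = 18.
No covering selection has total cost below 18.

18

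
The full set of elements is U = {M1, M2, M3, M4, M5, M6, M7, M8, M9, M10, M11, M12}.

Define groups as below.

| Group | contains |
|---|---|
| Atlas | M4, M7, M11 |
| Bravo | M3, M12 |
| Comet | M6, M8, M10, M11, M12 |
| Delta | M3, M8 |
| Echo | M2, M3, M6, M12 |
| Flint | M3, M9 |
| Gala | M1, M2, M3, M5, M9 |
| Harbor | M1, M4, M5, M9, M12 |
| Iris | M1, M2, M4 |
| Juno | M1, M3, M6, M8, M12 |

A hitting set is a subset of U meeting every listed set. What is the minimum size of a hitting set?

3

H = {M3, M4, M10} meets every group (each contains at least one member of H), and |H| = 3.
The groups Comet, Flint, Iris are pairwise disjoint, so any hitting set needs a separate element for each — at least 3. Hence 3 is optimal.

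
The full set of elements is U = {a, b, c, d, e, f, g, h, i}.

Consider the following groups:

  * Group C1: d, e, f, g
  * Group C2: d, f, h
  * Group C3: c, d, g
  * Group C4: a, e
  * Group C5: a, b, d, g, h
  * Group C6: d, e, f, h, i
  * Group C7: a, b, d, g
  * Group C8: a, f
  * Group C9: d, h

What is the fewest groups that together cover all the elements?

3

C3, C6, and C7 cover everything between them: the union {a, b, c, d, e, f, g, h, i} is all of U.
Only C3 contains c, so C3 is forced; the remaining 6 elements need at least 2 more groups (each remaining group adds at most 4) — so at least 3 groups are needed, and 3 is optimal.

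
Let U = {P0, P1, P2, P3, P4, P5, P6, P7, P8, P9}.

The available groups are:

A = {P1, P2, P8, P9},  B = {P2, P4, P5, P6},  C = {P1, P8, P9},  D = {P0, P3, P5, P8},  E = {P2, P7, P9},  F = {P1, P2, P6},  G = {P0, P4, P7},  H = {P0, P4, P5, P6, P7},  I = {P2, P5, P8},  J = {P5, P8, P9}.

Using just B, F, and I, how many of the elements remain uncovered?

4

Union of B, F, I = {P1, P2, P4, P5, P6, P8}.
Not covered: P0, P3, P7, P9 — 4 elements.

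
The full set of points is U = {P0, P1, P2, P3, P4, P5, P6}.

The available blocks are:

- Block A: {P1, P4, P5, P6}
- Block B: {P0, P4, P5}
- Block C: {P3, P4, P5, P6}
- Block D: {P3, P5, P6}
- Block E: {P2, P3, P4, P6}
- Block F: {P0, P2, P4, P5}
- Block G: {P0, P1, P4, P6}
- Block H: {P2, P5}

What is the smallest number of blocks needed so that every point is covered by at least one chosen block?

3

D, G, and H cover everything between them: the union {P0, P1, P2, P3, P4, P5, P6} is all of U.
No 2 of the 8 blocks cover everything (all 28 combinations miss at least one point), so 3 is optimal.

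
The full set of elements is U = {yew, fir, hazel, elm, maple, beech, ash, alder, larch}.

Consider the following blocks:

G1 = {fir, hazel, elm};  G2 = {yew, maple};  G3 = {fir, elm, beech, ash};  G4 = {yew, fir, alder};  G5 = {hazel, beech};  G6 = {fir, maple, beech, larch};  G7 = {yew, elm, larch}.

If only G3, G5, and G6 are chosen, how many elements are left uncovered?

Union of G3, G5, G6 = {fir, hazel, elm, maple, beech, ash, larch}.
Not covered: yew, alder — 2 elements.

2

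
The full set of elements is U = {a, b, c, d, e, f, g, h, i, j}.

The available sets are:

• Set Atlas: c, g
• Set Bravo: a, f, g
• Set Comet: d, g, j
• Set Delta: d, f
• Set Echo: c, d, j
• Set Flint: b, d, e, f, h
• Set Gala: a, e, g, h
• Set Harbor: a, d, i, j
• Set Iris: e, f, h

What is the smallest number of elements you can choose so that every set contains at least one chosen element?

3

The 3 elements {f, g, j} hit every set.
The sets Atlas, Harbor, Iris are pairwise disjoint, so any hitting set needs a separate element for each — at least 3. Hence 3 is optimal.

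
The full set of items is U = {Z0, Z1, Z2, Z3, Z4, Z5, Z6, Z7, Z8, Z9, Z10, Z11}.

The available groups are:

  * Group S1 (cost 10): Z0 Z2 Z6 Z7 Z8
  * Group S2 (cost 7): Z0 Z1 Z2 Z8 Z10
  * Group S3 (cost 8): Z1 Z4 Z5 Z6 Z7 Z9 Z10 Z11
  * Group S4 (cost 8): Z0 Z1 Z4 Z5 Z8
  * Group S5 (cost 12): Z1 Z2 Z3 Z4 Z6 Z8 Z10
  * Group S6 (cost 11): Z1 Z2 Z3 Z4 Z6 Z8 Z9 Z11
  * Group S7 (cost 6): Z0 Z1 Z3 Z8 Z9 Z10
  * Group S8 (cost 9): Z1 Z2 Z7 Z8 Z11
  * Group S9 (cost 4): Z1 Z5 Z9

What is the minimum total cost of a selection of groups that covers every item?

21

S2, S3, S7 together cover every item (S2 ∪ S3 ∪ S7 = {Z0, Z1, Z2, Z3, Z4, Z5, Z6, Z7, Z8, Z9, Z10, Z11}); total cost 7 + 8 + 6 = 21.
No covering selection has total cost below 21.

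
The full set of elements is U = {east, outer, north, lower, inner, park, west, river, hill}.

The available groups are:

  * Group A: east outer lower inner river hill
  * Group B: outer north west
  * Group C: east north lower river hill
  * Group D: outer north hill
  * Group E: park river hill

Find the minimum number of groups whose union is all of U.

3

Take {A, B, E}. Their union is {east, outer, north, lower, inner, park, west, river, hill}, which is all 9 elements.
Only A contains inner, so A is forced; the remaining 3 elements need at least 2 more groups (each remaining group adds at most 2) — so at least 3 groups are needed, and 3 is optimal.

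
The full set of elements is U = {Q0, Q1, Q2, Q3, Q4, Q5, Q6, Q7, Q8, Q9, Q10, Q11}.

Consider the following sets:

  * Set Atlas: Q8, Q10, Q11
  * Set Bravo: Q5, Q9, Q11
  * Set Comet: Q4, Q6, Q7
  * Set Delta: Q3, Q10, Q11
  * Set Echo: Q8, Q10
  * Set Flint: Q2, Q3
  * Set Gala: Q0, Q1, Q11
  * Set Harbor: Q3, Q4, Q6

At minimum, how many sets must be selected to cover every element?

Take {Bravo, Comet, Echo, Flint, Gala}. Their union is {Q0, Q1, Q2, Q3, Q4, Q5, Q6, Q7, Q8, Q9, Q10, Q11}, which is all 12 elements.
Only Flint contains Q2, so Flint is forced; the remaining 10 elements need at least 4 more sets (each remaining set adds at most 3) — so at least 5 sets are needed, and 5 is optimal.

5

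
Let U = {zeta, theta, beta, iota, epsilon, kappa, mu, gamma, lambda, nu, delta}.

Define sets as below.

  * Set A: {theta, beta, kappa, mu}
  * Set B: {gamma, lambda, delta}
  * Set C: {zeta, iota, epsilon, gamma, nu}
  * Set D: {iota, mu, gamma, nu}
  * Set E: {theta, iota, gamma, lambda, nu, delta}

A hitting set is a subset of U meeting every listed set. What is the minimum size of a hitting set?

The 2 elements {kappa, gamma} hit every set.
The sets A, B are pairwise disjoint, so any hitting set needs a separate element for each — at least 2. Hence 2 is optimal.

2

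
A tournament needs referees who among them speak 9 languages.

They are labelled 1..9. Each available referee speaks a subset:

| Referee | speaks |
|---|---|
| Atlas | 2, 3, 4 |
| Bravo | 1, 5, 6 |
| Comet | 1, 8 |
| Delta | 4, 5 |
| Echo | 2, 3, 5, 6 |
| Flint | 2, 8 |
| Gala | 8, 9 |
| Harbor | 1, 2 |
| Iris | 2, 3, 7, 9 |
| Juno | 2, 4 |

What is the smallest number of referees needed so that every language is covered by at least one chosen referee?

Atlas and Comet and Echo and Iris together: Atlas ∪ Comet ∪ Echo ∪ Iris = {1, 2, 3, 4, 5, 6, 7, 8, 9} — every language is covered.
No 3 of the 10 referees cover everything (all 120 combinations miss at least one language), so 4 is optimal.

4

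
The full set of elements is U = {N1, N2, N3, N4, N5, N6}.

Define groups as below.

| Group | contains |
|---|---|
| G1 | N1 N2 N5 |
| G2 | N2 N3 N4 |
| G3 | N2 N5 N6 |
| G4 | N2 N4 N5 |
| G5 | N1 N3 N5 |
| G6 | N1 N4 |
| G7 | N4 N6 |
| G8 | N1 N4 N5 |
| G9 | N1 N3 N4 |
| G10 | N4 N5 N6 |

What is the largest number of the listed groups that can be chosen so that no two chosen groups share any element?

2

G5, G7 are pairwise disjoint (G5={N1,N3,N5}; G7={N4,N6}).
Every remaining group overlaps one of these, and no 3 of the listed groups are pairwise disjoint, so 2 is the maximum.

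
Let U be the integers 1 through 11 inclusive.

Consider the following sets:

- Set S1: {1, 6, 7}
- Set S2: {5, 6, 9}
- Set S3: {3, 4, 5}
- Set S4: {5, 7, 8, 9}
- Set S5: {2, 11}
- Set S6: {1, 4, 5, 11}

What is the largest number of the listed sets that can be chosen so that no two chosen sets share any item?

S1, S3, S5 are pairwise disjoint (S1={1,6,7}; S3={3,4,5}; S5={2,11}).
Every remaining set overlaps one of these, and no 4 of the listed sets are pairwise disjoint, so 3 is the maximum.

3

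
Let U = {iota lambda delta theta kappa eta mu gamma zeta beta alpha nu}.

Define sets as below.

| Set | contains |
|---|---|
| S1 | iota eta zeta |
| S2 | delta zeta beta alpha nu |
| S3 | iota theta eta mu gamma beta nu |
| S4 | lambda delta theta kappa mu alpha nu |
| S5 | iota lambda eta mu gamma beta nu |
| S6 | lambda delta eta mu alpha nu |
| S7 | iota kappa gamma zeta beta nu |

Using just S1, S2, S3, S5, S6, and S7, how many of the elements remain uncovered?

Union of S1, S2, S3, S5, S6, S7 = {iota, lambda, delta, theta, kappa, eta, mu, gamma, zeta, beta, alpha, nu} — that's every element, so 0 are uncovered.

0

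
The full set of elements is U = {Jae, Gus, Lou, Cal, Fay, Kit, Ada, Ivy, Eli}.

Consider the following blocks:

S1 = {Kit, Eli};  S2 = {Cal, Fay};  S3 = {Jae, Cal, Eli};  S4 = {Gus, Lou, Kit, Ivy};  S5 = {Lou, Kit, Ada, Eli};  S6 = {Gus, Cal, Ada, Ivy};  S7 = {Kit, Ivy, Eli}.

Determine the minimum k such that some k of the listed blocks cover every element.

4

S2 and S3 and S5 and S6 together: S2 ∪ S3 ∪ S5 ∪ S6 = {Jae, Gus, Lou, Cal, Fay, Kit, Ada, Ivy, Eli} — every element is covered.
No 3 of the 7 blocks cover everything (all 35 combinations miss at least one element), so 4 is optimal.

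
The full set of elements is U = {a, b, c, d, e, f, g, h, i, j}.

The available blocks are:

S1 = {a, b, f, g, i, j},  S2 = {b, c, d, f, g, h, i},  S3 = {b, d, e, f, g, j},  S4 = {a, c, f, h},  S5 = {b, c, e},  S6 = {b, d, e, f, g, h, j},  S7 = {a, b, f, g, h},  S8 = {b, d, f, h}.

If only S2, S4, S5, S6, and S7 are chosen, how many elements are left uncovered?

Union of S2, S4, S5, S6, S7 = {a, b, c, d, e, f, g, h, i, j} — that's every element, so 0 are uncovered.

0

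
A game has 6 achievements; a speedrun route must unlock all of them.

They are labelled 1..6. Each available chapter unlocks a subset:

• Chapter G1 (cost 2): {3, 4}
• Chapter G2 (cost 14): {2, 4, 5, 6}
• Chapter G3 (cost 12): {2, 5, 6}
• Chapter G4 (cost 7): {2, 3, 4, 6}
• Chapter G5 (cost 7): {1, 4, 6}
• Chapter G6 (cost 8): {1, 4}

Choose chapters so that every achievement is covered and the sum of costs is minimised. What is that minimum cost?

G1, G3, G5 together cover every achievement (G1 ∪ G3 ∪ G5 = {1, 2, 3, 4, 5, 6}); total cost 2 + 12 + 7 = 21.
The greedy pick G1, G4, G5, G3 costs 28; no covering selection beats 21.

21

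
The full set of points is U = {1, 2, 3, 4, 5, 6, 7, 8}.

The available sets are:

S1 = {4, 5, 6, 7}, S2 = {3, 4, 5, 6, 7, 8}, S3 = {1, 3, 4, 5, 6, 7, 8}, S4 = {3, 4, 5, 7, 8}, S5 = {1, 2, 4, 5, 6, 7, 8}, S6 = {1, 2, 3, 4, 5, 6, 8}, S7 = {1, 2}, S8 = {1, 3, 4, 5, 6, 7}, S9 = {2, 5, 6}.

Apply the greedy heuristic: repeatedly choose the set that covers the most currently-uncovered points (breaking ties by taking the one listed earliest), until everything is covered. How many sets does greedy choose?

Greedy: pick S3 (covers 7 new) → pick S5 (covers 1 new). Total picks: 2.

2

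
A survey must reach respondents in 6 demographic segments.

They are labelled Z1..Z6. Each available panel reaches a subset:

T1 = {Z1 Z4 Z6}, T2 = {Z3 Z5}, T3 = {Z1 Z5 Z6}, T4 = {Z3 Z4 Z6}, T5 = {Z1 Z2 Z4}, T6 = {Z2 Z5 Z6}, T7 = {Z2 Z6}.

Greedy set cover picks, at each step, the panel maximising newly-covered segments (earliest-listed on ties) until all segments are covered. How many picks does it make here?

Greedy: pick T1 (covers 3 new) → pick T2 (covers 2 new) → pick T5 (covers 1 new). Total picks: 3.

3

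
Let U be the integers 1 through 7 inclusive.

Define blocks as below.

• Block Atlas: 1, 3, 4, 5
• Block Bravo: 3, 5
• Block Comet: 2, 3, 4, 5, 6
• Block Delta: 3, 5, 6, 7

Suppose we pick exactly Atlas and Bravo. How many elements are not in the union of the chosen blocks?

Union of Atlas, Bravo = {1, 3, 4, 5}.
Not covered: 2, 6, 7 — 3 elements.

3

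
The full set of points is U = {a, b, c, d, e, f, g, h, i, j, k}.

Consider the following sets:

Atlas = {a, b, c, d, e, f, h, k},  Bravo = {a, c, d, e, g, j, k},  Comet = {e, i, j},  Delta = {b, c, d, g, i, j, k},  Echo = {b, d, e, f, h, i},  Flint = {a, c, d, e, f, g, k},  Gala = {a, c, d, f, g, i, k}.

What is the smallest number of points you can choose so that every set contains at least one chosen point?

The 2 points {d, i} hit every set.
No single point lies in every set, so at least 2 are needed and 2 is optimal.

2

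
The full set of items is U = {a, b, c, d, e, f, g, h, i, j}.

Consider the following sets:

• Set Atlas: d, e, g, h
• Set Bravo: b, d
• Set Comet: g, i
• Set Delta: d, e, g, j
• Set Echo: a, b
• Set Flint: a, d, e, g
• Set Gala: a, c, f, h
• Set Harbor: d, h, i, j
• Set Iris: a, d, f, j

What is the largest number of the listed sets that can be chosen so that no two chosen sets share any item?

3

Bravo, Comet, Gala are pairwise disjoint (Bravo={b,d}; Comet={g,i}; Gala={a,c,f,h}).
Every remaining set overlaps one of these, and no 4 of the listed sets are pairwise disjoint, so 3 is the maximum.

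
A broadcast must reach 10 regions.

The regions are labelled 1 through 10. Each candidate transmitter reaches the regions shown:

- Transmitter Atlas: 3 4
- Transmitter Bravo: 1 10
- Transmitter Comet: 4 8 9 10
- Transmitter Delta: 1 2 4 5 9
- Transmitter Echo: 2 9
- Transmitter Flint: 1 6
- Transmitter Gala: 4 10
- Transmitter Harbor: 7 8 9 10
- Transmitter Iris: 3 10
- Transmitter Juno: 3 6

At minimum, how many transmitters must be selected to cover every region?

Take {Delta, Harbor, Juno}. Their union is {1, 2, 3, 4, 5, 6, 7, 8, 9, 10}, which is all 10 regions.
Only Delta contains 5, so Delta is forced; the remaining 5 regions need at least 2 more transmitters (each remaining transmitter adds at most 3) — so at least 3 transmitters are needed, and 3 is optimal.

3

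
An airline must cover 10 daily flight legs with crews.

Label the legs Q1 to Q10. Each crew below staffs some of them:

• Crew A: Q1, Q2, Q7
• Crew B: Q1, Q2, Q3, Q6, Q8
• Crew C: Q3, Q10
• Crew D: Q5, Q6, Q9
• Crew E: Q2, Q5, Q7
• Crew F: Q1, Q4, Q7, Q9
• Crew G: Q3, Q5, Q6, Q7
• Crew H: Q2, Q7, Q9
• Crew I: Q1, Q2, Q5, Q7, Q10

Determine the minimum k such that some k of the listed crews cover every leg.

Take {B, F, I}. Their union is {Q1, Q2, Q3, Q4, Q5, Q6, Q7, Q8, Q9, Q10}, which is all 10 legs.
Only F contains Q4, so F is forced; the remaining 6 legs need at least 2 more crews (each remaining crew adds at most 4) — so at least 3 crews are needed, and 3 is optimal.

3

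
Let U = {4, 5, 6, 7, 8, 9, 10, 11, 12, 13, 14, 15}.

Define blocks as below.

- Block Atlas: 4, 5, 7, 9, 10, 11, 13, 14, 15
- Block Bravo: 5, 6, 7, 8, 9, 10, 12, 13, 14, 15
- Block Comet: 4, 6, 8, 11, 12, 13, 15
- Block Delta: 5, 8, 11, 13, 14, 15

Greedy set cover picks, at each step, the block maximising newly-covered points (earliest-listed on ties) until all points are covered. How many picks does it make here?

Greedy: pick Bravo (covers 10 new) → pick Atlas (covers 2 new). Total picks: 2.

2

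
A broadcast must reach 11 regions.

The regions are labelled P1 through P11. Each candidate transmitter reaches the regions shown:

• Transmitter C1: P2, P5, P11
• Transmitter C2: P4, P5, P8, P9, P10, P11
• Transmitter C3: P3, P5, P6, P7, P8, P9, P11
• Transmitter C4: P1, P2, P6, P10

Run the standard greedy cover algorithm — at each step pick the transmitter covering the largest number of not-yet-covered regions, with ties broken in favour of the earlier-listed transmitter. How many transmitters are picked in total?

3

Greedy: pick C3 (covers 7 new) → pick C4 (covers 3 new) → pick C2 (covers 1 new). Total picks: 3.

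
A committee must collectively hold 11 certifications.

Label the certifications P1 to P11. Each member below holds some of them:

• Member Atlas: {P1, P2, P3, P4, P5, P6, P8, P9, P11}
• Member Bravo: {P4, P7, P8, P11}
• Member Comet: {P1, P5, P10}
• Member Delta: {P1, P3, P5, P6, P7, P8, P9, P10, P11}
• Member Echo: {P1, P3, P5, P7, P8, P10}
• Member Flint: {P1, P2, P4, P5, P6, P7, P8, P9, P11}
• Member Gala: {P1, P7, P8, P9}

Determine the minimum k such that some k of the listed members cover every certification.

2

Atlas and Delta together: Atlas ∪ Delta = {P1, P2, P3, P4, P5, P6, P7, P8, P9, P10, P11} — every certification is covered.
No single member has all 11 certifications (the largest, Atlas, has 9), so 2 is optimal.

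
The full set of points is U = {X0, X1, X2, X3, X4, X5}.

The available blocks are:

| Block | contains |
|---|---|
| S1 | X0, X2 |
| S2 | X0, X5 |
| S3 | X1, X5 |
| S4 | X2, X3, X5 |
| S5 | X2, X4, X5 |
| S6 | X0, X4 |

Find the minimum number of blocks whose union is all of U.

Take {S3, S4, S6}. Their union is {X0, X1, X2, X3, X4, X5}, which is all 6 points.
Only S3 contains X1, so S3 is forced; the remaining 4 points need at least 2 more blocks (each remaining block adds at most 2) — so at least 3 blocks are needed, and 3 is optimal.

3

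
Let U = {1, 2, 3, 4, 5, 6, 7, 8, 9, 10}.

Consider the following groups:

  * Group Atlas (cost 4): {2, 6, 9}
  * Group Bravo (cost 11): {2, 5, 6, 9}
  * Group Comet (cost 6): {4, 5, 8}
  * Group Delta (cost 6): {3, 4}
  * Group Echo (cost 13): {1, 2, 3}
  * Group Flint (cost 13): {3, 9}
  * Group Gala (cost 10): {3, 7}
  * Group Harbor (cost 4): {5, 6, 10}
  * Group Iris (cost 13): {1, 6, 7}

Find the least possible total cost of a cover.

Atlas, Comet, Delta, Harbor, Iris together cover every element (Atlas ∪ Comet ∪ Delta ∪ Harbor ∪ Iris = {1, 2, 3, 4, 5, 6, 7, 8, 9, 10}); total cost 4 + 6 + 6 + 4 + 13 = 33.
The greedy pick Atlas, Comet, Harbor, Gala, Echo costs 37; no covering selection beats 33.

33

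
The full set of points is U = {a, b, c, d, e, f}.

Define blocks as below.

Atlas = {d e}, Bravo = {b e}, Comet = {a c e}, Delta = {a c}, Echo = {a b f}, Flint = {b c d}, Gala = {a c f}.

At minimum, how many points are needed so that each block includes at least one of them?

Take H = {a, b, e}. Each listed block contains at least one of these, so H is a hitting set of size 3.
No choice of 2 points meets every block, so 3 is the minimum.

3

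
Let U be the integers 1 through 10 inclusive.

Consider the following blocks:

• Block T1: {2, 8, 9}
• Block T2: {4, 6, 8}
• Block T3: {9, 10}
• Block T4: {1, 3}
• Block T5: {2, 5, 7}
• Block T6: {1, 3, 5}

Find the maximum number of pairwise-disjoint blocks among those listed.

4

T2, T3, T4, T5 are pairwise disjoint (T2={4,6,8}; T3={9,10}; T4={1,3}; T5={2,5,7}).
Every remaining block overlaps one of these, and no 5 of the listed blocks are pairwise disjoint, so 4 is the maximum.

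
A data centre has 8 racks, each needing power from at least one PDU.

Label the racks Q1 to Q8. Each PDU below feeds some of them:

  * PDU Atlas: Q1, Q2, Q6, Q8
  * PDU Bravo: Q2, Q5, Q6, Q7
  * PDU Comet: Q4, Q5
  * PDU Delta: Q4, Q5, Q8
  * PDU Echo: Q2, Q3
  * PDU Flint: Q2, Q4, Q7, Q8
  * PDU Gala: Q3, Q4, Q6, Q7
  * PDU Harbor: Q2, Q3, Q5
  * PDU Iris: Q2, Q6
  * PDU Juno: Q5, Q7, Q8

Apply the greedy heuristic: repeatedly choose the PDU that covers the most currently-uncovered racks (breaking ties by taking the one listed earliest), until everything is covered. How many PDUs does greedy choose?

3

Greedy: pick Atlas (covers 4 new) → pick Gala (covers 3 new) → pick Bravo (covers 1 new). Total picks: 3.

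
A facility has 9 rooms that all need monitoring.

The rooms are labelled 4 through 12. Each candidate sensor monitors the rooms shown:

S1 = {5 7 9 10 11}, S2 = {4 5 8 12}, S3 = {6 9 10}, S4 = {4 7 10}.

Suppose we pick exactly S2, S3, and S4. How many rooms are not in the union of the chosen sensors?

Union of S2, S3, S4 = {4, 5, 6, 7, 8, 9, 10, 12}.
Not covered: 11 — 1 room.

1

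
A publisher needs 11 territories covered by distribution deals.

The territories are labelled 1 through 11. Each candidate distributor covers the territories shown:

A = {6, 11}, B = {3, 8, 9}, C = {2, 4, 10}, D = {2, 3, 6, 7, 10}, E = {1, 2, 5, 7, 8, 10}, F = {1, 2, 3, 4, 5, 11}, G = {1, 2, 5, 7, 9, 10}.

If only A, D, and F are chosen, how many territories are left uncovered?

Union of A, D, F = {1, 2, 3, 4, 5, 6, 7, 10, 11}.
Not covered: 8, 9 — 2 territories.

2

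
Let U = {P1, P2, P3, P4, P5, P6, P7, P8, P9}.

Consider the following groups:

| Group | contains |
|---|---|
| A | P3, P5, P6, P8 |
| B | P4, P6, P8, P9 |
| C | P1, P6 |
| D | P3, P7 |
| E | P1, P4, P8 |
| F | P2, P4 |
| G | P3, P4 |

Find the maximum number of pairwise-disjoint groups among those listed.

C, D, F are pairwise disjoint (C={P1,P6}; D={P3,P7}; F={P2,P4}).
Every remaining group overlaps one of these, and no 4 of the listed groups are pairwise disjoint, so 3 is the maximum.

3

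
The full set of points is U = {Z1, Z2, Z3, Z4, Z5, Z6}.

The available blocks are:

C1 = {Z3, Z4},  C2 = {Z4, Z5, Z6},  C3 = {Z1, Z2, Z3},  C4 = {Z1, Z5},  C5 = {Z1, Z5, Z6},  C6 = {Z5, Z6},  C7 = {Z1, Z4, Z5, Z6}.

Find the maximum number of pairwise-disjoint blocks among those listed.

2

C3, C6 are pairwise disjoint (C3={Z1,Z2,Z3}; C6={Z5,Z6}).
Every remaining block overlaps one of these, and no 3 of the listed blocks are pairwise disjoint, so 2 is the maximum.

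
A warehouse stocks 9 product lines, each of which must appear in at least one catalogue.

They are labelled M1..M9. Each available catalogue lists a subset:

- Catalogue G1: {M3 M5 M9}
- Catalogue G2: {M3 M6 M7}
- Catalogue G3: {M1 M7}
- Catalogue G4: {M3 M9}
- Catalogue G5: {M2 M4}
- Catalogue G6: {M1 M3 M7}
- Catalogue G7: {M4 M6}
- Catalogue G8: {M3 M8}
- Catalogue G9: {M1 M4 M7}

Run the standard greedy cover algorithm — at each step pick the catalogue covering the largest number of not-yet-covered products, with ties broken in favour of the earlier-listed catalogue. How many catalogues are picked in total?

5

Greedy: pick G1 (covers 3 new) → pick G9 (covers 3 new) → pick G2 (covers 1 new) → pick G5 (covers 1 new) → pick G8 (covers 1 new). Total picks: 5.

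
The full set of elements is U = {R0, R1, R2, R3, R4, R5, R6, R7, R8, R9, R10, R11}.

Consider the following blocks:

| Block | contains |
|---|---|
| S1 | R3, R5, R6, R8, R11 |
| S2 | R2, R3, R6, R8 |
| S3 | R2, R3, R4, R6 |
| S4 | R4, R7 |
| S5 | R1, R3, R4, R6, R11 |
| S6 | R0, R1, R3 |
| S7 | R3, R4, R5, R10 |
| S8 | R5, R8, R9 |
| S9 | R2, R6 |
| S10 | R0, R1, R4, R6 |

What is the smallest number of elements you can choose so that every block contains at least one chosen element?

4

The 4 elements {R1, R4, R6, R9} hit every block.
The blocks S4, S6, S8, S9 are pairwise disjoint, so any hitting set needs a separate element for each — at least 4. Hence 4 is optimal.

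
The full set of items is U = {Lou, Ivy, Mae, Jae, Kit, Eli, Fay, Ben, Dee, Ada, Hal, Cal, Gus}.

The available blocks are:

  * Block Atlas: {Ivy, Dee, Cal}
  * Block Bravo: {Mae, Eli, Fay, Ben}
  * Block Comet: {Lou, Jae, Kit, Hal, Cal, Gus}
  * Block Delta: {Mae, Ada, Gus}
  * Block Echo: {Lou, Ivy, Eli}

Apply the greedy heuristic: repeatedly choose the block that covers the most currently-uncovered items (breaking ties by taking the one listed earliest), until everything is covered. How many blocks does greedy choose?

Greedy: pick Comet (covers 6 new) → pick Bravo (covers 4 new) → pick Atlas (covers 2 new) → pick Delta (covers 1 new). Total picks: 4.

4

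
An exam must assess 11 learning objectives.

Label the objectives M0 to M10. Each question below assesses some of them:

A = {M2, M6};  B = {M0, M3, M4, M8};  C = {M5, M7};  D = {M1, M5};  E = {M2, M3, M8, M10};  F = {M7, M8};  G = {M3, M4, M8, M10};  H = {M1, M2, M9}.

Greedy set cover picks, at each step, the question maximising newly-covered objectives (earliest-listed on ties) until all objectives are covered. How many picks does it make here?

5

Greedy: pick B (covers 4 new) → pick H (covers 3 new) → pick C (covers 2 new) → pick A (covers 1 new) → pick E (covers 1 new). Total picks: 5.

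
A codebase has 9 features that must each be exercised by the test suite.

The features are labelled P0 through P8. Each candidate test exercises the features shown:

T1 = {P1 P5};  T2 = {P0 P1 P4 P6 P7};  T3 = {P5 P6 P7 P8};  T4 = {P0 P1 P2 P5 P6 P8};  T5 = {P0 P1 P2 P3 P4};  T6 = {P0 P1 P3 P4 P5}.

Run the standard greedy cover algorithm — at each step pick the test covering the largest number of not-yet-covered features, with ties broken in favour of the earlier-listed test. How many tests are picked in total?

3

Greedy: pick T4 (covers 6 new) → pick T2 (covers 2 new) → pick T5 (covers 1 new). Total picks: 3.
(The true minimum cover uses only 2 tests, so greedy is not optimal here.)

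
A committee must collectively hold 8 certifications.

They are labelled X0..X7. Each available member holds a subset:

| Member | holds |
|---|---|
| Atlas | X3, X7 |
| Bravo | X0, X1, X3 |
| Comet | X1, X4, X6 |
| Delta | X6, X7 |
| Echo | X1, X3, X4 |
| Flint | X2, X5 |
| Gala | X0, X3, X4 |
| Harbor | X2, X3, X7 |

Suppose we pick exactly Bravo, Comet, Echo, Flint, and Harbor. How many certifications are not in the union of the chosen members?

Union of Bravo, Comet, Echo, Flint, Harbor = {X0, X1, X2, X3, X4, X5, X6, X7} — that's every certification, so 0 are uncovered.

0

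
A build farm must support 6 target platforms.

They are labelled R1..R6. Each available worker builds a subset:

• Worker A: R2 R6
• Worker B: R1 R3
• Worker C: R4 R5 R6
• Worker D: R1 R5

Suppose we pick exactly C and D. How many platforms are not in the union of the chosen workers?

Union of C, D = {R1, R4, R5, R6}.
Not covered: R2, R3 — 2 platforms.

2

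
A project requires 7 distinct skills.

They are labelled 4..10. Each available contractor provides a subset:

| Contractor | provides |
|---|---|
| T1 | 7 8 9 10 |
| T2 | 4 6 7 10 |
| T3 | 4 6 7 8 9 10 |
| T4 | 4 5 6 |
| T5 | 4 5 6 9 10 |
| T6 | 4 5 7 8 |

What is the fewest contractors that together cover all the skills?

2

Take {T1, T4}. Their union is {4, 5, 6, 7, 8, 9, 10}, which is all 7 skills.
No single contractor has all 7 skills (the largest, T3, has 6), so 2 is optimal.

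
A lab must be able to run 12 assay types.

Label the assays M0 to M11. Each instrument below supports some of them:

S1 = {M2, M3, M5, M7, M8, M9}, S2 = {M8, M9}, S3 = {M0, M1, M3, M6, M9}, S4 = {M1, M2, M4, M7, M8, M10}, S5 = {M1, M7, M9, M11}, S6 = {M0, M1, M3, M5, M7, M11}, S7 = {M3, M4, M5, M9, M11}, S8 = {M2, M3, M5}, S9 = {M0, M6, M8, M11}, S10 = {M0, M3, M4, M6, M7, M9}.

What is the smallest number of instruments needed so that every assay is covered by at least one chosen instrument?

3

S1 and S4 and S9 together: S1 ∪ S4 ∪ S9 = {M0, M1, M2, M3, M4, M5, M6, M7, M8, M9, M10, M11} — every assay is covered.
Only S4 contains M10, so S4 is forced; the remaining 6 assays need at least 2 more instruments (each remaining instrument adds at most 4) — so at least 3 instruments are needed, and 3 is optimal.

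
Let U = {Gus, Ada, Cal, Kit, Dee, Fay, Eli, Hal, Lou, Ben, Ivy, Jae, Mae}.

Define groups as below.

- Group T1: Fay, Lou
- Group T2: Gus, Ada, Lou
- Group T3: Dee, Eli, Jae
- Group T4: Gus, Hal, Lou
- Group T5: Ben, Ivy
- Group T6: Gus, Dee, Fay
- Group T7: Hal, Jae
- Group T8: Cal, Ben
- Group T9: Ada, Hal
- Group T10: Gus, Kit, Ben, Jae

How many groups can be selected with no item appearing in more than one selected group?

4

T1, T3, T5, T9 are pairwise disjoint (T1={Fay,Lou}; T3={Dee,Eli,Jae}; T5={Ben,Ivy}; T9={Ada,Hal}).
Every remaining group overlaps one of these, and no 5 of the listed groups are pairwise disjoint, so 4 is the maximum.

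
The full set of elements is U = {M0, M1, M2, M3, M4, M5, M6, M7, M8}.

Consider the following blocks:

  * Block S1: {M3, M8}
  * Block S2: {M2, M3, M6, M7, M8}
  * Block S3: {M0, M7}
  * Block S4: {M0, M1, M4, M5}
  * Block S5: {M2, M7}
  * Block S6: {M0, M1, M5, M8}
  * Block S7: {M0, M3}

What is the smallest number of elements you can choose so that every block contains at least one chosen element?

3

Take H = {M0, M2, M3}. Each listed block contains at least one of these, so H is a hitting set of size 3.
The blocks S1, S4, S5 are pairwise disjoint, so any hitting set needs a separate element for each — at least 3. Hence 3 is optimal.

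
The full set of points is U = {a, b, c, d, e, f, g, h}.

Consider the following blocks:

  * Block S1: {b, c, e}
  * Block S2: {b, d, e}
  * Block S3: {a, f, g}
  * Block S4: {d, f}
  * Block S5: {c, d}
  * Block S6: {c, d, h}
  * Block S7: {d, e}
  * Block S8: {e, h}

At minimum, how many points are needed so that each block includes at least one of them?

T = {d, e, g} meets every block (each contains at least one member of T), and |T| = 3.
The blocks S3, S5, S8 are pairwise disjoint, so any hitting set needs a separate point for each — at least 3. Hence 3 is optimal.

3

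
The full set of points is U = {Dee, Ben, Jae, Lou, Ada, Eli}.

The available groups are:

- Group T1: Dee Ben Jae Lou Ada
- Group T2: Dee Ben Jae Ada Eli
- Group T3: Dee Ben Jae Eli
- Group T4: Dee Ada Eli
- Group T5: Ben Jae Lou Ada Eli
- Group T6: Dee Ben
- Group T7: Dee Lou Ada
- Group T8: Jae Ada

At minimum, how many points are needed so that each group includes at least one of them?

The 2 points {Dee, Ada} hit every group.
The groups T6, T8 are pairwise disjoint, so any hitting set needs a separate point for each — at least 2. Hence 2 is optimal.

2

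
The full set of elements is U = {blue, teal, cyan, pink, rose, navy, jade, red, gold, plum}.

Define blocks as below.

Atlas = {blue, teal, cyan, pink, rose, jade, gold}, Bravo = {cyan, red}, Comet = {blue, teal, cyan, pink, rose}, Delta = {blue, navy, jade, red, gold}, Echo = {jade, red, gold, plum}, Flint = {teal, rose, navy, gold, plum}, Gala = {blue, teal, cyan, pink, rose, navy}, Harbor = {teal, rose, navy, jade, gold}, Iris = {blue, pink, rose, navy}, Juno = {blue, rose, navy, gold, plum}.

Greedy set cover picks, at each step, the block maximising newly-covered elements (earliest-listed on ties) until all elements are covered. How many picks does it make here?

3

Greedy: pick Atlas (covers 7 new) → pick Delta (covers 2 new) → pick Echo (covers 1 new). Total picks: 3.
(The true minimum cover uses only 2 blocks, so greedy is not optimal here.)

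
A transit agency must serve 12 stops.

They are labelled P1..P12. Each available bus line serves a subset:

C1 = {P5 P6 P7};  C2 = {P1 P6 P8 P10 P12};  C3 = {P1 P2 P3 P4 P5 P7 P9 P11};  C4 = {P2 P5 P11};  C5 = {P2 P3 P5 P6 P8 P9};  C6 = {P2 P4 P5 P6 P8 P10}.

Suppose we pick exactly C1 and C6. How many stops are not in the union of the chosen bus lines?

Union of C1, C6 = {P2, P4, P5, P6, P7, P8, P10}.
Not covered: P1, P3, P9, P11, P12 — 5 stops.

5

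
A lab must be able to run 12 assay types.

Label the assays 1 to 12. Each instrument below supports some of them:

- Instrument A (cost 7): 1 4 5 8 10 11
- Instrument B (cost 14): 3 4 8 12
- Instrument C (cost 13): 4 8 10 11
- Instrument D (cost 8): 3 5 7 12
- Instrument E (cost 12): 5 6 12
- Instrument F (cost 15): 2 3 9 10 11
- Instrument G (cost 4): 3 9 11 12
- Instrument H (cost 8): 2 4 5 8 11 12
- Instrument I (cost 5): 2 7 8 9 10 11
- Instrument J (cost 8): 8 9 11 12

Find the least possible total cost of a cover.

28

A, E, G, I together cover every assay (A ∪ E ∪ G ∪ I = {1, 2, 3, 4, 5, 6, 7, 8, 9, 10, 11, 12}); total cost 7 + 12 + 4 + 5 = 28.
No covering selection has total cost below 28.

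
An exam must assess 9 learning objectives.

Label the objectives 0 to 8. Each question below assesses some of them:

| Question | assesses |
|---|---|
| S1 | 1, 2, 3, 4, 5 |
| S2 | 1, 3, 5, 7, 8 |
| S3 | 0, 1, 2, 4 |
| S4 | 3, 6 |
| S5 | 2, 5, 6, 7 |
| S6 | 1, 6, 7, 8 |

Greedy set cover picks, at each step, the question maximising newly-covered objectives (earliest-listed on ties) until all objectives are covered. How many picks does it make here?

3

Greedy: pick S1 (covers 5 new) → pick S6 (covers 3 new) → pick S3 (covers 1 new). Total picks: 3.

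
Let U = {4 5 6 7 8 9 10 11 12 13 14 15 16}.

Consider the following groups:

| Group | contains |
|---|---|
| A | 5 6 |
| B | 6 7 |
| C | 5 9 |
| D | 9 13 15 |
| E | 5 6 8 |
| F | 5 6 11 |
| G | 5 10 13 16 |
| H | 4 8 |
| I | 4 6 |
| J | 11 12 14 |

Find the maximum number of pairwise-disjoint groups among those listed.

B, G, H, J are pairwise disjoint (B={6,7}; G={5,10,13,16}; H={4,8}; J={11,12,14}).
Every remaining group overlaps one of these, and no 5 of the listed groups are pairwise disjoint, so 4 is the maximum.

4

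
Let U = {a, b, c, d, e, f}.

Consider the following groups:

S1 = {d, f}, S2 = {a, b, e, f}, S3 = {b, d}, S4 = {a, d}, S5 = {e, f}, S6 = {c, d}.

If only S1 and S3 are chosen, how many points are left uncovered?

Union of S1, S3 = {b, d, f}.
Not covered: a, c, e — 3 points.

3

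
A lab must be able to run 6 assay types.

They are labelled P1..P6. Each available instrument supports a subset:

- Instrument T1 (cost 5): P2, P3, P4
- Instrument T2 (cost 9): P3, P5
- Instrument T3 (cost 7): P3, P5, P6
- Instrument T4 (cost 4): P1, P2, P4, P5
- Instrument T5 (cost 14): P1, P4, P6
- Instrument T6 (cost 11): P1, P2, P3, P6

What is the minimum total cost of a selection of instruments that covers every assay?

T3, T4 together cover every assay (T3 ∪ T4 = {P1, P2, P3, P4, P5, P6}); total cost 7 + 4 = 11.
No covering selection has total cost below 11.

11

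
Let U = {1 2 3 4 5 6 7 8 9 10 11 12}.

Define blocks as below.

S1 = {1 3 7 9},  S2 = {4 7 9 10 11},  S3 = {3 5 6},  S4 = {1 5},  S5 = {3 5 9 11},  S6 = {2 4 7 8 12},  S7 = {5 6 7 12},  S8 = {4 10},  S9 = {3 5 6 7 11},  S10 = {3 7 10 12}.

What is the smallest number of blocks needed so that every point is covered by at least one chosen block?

Take {S1, S6, S8, S9}. Their union is {1, 2, 3, 4, 5, 6, 7, 8, 9, 10, 11, 12}, which is all 12 points.
No 3 of the 10 blocks cover everything (all 120 combinations miss at least one point), so 4 is optimal.

4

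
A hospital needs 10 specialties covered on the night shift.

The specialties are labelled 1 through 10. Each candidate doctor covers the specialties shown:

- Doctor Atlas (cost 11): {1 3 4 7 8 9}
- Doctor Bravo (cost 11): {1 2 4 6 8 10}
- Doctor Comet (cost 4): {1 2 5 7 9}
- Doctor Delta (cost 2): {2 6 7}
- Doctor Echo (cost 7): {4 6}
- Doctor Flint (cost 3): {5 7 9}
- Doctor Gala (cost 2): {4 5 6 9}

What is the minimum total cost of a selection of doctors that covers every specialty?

Atlas, Bravo, Gala together cover every specialty (Atlas ∪ Bravo ∪ Gala = {1, 2, 3, 4, 5, 6, 7, 8, 9, 10}); total cost 11 + 11 + 2 = 24.
The greedy pick Gala, Delta, Atlas, Bravo costs 26; no covering selection beats 24.

24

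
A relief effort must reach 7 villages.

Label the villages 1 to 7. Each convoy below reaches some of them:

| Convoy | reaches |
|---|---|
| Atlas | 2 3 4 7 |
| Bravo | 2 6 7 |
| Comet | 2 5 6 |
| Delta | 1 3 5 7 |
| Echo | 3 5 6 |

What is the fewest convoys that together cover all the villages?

Atlas and Comet and Delta together: Atlas ∪ Comet ∪ Delta = {1, 2, 3, 4, 5, 6, 7} — every village is covered.
Only Delta contains 1, so Delta is forced; the remaining 3 villages need at least 2 more convoys (each remaining convoy adds at most 2) — so at least 3 convoys are needed, and 3 is optimal.

3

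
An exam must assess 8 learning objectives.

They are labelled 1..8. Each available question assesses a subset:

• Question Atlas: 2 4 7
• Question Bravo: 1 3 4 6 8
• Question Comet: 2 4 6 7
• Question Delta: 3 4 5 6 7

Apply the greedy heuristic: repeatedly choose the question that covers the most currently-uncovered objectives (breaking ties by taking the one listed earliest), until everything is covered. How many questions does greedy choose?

Greedy: pick Bravo (covers 5 new) → pick Atlas (covers 2 new) → pick Delta (covers 1 new). Total picks: 3.

3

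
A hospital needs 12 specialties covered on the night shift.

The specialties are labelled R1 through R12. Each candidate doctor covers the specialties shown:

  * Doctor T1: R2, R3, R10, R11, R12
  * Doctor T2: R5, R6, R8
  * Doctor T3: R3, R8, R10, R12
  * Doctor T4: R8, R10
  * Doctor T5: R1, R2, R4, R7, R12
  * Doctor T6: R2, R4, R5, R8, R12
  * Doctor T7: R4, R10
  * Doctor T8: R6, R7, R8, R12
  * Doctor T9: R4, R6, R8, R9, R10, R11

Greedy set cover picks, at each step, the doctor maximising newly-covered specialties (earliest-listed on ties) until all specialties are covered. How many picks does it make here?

4

Greedy: pick T9 (covers 6 new) → pick T5 (covers 4 new) → pick T1 (covers 1 new) → pick T2 (covers 1 new). Total picks: 4.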